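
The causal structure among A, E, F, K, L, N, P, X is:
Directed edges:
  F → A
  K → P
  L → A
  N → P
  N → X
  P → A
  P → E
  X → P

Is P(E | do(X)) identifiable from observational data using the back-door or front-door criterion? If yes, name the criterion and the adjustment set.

desc(X)\{X}={A,E,P}; candidates ⊆ {F,K,L,N}.
size 0: {}; under {} X still reaches {A,E,N,P} ∋ E.
{N}: X⊥E given {N} in G with X→· removed — back-door holds.
P(E|do(X)) = Σ_{N} P(E|X,N)·P(N).

P(E|do(X)): backdoor, adjust for {N}.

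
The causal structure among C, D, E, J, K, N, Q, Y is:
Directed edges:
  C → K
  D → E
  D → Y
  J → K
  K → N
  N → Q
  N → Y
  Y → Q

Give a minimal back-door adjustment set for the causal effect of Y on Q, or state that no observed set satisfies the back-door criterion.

Y→Q: minimal back-door set {N}.

desc(Y)\{Y}={Q}; candidates ⊆ {C,D,E,J,K,N}.
size 0: {}; under {} Y still reaches {C,D,E,J,K,N,Q} ∋ Q.
{N}: Y⊥Q given {N} in G with Y→· removed — back-door holds.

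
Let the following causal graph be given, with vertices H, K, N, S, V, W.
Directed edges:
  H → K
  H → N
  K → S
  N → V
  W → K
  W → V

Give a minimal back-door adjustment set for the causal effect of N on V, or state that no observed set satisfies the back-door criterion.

N→V: minimal back-door set ∅.

desc(N)\{N}={V}; candidates ⊆ {H,K,S,W}.
∅: N⊥V given ∅ in G with N→· removed — back-door holds.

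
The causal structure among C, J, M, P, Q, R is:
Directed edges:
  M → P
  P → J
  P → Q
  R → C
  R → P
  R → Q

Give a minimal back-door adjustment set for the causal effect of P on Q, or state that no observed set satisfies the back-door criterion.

P→Q: minimal back-door set {R}.

desc(P)\{P}={J,Q}; candidates ⊆ {C,M,R}.
size 0: {}; under {} P still reaches {C,M,Q,R} ∋ Q.
{R}: P⊥Q given {R} in G with P→· removed — back-door holds.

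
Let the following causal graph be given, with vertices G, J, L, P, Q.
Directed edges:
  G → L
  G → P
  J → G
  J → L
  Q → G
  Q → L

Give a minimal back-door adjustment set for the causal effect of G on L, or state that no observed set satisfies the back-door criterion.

desc(G)\{G}={L,P}; candidates ⊆ {J,Q}.
size 0: {}; under {} G still reaches {J,L,Q} ∋ L.
size 1: {J}, {Q}; under {J} G still reaches {L,Q} ∋ L.
{J,Q}: G⊥L given {J,Q} in G with G→· removed — back-door holds.

G→L: minimal back-door set {J, Q}.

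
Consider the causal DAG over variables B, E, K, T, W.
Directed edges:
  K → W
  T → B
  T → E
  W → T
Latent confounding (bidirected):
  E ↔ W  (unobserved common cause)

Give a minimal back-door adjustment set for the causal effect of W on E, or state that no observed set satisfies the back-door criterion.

W→E: no observed back-door set.

desc(W)\{W}={B,E,T}; candidates ⊆ {K}.
W↔E: latent back-door arc(s) into W.
size 0: {}; under {} W still reaches {E,K} ∋ E.
size 1: {K}; under {K} W still reaches {E} ∋ E.
W↔E cannot be blocked by any observed set — no back-door set.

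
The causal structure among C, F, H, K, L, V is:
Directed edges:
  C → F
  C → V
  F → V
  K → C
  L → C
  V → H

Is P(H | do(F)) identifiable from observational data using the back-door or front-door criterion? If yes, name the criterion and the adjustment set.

desc(F)\{F}={H,V}; candidates ⊆ {C,K,L}.
size 0: {}; under {} F still reaches {C,H,K,L,V} ∋ H.
{C}: F⊥H given {C} in G with F→· removed — back-door holds.
P(H|do(F)) = Σ_{C} P(H|F,C)·P(C).

P(H|do(F)): backdoor, adjust for {C}.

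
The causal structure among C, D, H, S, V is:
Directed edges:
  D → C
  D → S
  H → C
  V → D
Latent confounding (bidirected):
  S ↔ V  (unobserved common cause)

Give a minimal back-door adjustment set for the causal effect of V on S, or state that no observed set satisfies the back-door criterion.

desc(V)\{V}={C,D,S}; candidates ⊆ {H}.
V↔S: latent back-door arc(s) into V.
size 0: {}; under {} V still reaches {S} ∋ S.
size 1: {H}; under {H} V still reaches {S} ∋ S.
V↔S cannot be blocked by any observed set — no back-door set.

V→S: no observed back-door set.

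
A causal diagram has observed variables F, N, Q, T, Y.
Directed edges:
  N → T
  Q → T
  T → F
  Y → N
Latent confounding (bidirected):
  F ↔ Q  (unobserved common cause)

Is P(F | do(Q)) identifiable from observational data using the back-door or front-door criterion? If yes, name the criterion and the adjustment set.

P(F|do(Q)): frontdoor, adjust for {T}.

desc(Q)\{Q}={F,T}; candidates ⊆ {N,Y}.
Q↔F: latent back-door arc(s) into Q.
size 0: {}; under {} Q still reaches {F} ∋ F.
size 1: {N}, {Y}; under {N} Q still reaches {F} ∋ F.
size 2: {N,Y}; under {N,Y} Q still reaches {F} ∋ F.
Q↔F cannot be blocked by any observed set — no back-door set.
{T}: (i) intercepts every directed Q→F path; (ii) no back-door Q→{T}; (iii) {Q} blocks every back-door {T}→F. Front-door holds.
P(F|do(Q)) = Σ_{T} P(T|Q) Σ_{Q'} P(F|T,Q')P(Q').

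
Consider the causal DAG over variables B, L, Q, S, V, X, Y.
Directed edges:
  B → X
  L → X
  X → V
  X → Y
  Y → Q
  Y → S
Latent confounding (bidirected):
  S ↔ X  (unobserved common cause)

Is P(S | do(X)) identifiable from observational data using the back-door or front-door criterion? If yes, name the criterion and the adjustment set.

P(S|do(X)): frontdoor, adjust for {Y}.

desc(X)\{X}={Q,S,V,Y}; candidates ⊆ {B,L}.
X↔S: latent back-door arc(s) into X.
size 0: {}; under {} X still reaches {B,L,S} ∋ S.
size 1: {B}, {L}; under {B} X still reaches {L,S} ∋ S.
size 2: {B,L}; under {B,L} X still reaches {S} ∋ S.
X↔S cannot be blocked by any observed set — no back-door set.
{Y}: (i) intercepts every directed X→S path; (ii) no back-door X→{Y}; (iii) {X} blocks every back-door {Y}→S. Front-door holds.
P(S|do(X)) = Σ_{Y} P(Y|X) Σ_{X'} P(S|Y,X')P(X').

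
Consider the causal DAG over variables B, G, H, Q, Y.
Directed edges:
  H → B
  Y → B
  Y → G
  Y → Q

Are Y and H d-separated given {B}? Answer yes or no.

Bayes-Ball from Y | {B} reaches {G,H,Q}.
H ∈ reach(Y|{B}) ⇒ Y ⊥̸ H | {B}.

No — Y and H are d-connected given {B}.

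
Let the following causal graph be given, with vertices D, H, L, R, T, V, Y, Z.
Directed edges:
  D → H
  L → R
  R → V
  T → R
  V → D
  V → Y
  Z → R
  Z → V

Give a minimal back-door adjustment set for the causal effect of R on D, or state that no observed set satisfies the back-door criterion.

desc(R)\{R}={D,H,V,Y}; candidates ⊆ {L,T,Z}.
size 0: {}; under {} R still reaches {D,H,L,T,V,Y,Z} ∋ D.
{Z}: R⊥D given {Z} in G with R→· removed — back-door holds.

R→D: minimal back-door set {Z}.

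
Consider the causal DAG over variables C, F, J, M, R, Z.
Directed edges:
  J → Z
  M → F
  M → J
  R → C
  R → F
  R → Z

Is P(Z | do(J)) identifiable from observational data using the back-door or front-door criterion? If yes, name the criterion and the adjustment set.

P(Z|do(J)): backdoor, adjust for ∅.

desc(J)\{J}={Z}; candidates ⊆ {C,F,M,R}.
∅: J⊥Z given ∅ in G with J→· removed — back-door holds.
P(Z|do(J)) = P(Z|J) — no adjustment needed.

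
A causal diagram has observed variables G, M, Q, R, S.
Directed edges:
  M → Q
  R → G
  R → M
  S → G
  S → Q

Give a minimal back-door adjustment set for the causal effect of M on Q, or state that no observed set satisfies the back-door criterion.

desc(M)\{M}={Q}; candidates ⊆ {G,R,S}.
∅: M⊥Q given ∅ in G with M→· removed — back-door holds.

M→Q: minimal back-door set ∅.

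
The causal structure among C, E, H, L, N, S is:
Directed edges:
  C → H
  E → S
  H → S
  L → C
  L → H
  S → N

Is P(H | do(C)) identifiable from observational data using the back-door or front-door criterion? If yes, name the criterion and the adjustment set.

P(H|do(C)): backdoor, adjust for {L}.

desc(C)\{C}={H,N,S}; candidates ⊆ {E,L}.
size 0: {}; under {} C still reaches {H,L,N,S} ∋ H.
{L}: C⊥H given {L} in G with C→· removed — back-door holds.
P(H|do(C)) = Σ_{L} P(H|C,L)·P(L).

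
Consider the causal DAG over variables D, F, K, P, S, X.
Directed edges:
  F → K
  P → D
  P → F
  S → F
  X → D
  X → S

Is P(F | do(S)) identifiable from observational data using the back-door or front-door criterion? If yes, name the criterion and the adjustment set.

P(F|do(S)): backdoor, adjust for ∅.

desc(S)\{S}={F,K}; candidates ⊆ {D,P,X}.
∅: S⊥F given ∅ in G with S→· removed — back-door holds.
P(F|do(S)) = P(F|S) — no adjustment needed.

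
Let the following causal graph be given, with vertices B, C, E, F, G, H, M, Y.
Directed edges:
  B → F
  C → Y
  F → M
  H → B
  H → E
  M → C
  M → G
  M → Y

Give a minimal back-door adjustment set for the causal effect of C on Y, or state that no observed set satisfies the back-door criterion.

C→Y: minimal back-door set {M}.

desc(C)\{C}={Y}; candidates ⊆ {B,E,F,G,H,M}.
size 0: {}; under {} C still reaches {B,E,F,G,H,M,Y} ∋ Y.
{M}: C⊥Y given {M} in G with C→· removed — back-door holds.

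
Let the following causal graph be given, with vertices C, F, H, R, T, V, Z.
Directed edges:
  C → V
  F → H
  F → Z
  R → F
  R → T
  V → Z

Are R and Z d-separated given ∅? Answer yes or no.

No — R and Z are d-connected given ∅.

Bayes-Ball from R | ∅ reaches {F,H,T,Z}.
Z ∈ reach(R|∅) ⇒ R ⊥̸ Z | ∅.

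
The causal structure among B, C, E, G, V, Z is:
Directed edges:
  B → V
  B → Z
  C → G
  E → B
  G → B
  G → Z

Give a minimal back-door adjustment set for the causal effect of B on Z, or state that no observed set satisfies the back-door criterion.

B→Z: minimal back-door set {G}.

desc(B)\{B}={V,Z}; candidates ⊆ {C,E,G}.
size 0: {}; under {} B still reaches {C,E,G,Z} ∋ Z.
{G}: B⊥Z given {G} in G with B→· removed — back-door holds.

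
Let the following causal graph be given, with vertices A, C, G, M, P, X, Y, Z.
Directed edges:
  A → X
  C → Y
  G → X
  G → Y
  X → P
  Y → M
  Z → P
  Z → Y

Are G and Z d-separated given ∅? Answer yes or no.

Bayes-Ball from G | ∅ reaches {M,P,X,Y}.
Z ∉ reach(G|∅) ⇒ G ⊥ Z | ∅.

Yes — G ⊥ Z | ∅.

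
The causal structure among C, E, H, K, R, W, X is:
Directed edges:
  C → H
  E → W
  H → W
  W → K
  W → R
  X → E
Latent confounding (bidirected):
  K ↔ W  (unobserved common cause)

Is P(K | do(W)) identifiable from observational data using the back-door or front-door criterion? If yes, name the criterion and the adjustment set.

desc(W)\{W}={K,R}; candidates ⊆ {C,E,H,X}.
W↔K: latent back-door arc(s) into W.
size 0: {}; under {} W still reaches {C,E,H,K,X} ∋ K.
size 1: {C}, {E}, {H} …(+1); under {C} W still reaches {E,H,K,X} ∋ K.
size 2: {C,E}, {C,H}, {C,X} …(+3); under {C,E} W still reaches {H,K} ∋ K.
W↔K cannot be blocked by any observed set — no back-door set.
No mediator lies on a directed W→…→K path.
Neither criterion identifies P(K|do(W)) in this graph.

P(K|do(W)): not identifiable (no BD/FD set).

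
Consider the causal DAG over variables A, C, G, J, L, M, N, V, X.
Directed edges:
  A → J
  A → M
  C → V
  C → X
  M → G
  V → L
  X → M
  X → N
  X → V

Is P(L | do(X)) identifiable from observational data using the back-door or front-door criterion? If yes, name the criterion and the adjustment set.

P(L|do(X)): backdoor, adjust for {C}.

desc(X)\{X}={G,L,M,N,V}; candidates ⊆ {A,C,J}.
size 0: {}; under {} X still reaches {C,L,V} ∋ L.
{C}: X⊥L given {C} in G with X→· removed — back-door holds.
P(L|do(X)) = Σ_{C} P(L|X,C)·P(C).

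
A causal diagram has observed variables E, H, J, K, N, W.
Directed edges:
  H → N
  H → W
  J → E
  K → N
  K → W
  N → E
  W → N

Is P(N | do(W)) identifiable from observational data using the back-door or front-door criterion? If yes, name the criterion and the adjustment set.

P(N|do(W)): backdoor, adjust for {H, K}.

desc(W)\{W}={E,N}; candidates ⊆ {H,J,K}.
size 0: {}; under {} W still reaches {E,H,K,N} ∋ N.
size 1: {H}, {J}, {K}; under {H} W still reaches {E,K,N} ∋ N.
{H,K}: W⊥N given {H,K} in G with W→· removed — back-door holds.
P(N|do(W)) = Σ_{H,K} P(N|W,H,K)·P(H,K).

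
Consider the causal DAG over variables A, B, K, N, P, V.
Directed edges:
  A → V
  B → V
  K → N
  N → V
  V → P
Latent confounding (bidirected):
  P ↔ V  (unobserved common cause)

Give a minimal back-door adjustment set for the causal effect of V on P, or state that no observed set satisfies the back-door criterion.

V→P: no observed back-door set.

desc(V)\{V}={P}; candidates ⊆ {A,B,K,N}.
V↔P: latent back-door arc(s) into V.
size 0: {}; under {} V still reaches {A,B,K,N,P} ∋ P.
size 1: {A}, {B}, {K} …(+1); under {A} V still reaches {B,K,N,P} ∋ P.
size 2: {A,B}, {A,K}, {A,N} …(+3); under {A,B} V still reaches {K,N,P} ∋ P.
V↔P cannot be blocked by any observed set — no back-door set.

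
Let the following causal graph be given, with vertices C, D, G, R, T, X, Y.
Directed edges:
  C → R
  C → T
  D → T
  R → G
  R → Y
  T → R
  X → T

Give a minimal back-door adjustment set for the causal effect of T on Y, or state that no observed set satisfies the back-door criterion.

T→Y: minimal back-door set {C}.

desc(T)\{T}={G,R,Y}; candidates ⊆ {C,D,X}.
size 0: {}; under {} T still reaches {C,D,G,R,X,Y} ∋ Y.
{C}: T⊥Y given {C} in G with T→· removed — back-door holds.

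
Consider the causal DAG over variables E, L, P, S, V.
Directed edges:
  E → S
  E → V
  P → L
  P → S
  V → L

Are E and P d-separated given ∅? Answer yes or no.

Bayes-Ball from E | ∅ reaches {L,S,V}.
P ∉ reach(E|∅) ⇒ E ⊥ P | ∅.

Yes — E ⊥ P | ∅.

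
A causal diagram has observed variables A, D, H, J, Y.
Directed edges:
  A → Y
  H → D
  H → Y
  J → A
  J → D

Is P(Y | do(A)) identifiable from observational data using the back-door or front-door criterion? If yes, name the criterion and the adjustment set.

P(Y|do(A)): backdoor, adjust for ∅.

desc(A)\{A}={Y}; candidates ⊆ {D,H,J}.
∅: A⊥Y given ∅ in G with A→· removed — back-door holds.
P(Y|do(A)) = P(Y|A) — no adjustment needed.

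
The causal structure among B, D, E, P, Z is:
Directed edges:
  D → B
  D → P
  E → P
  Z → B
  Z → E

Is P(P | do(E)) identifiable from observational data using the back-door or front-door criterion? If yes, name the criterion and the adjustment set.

P(P|do(E)): backdoor, adjust for ∅.

desc(E)\{E}={P}; candidates ⊆ {B,D,Z}.
∅: E⊥P given ∅ in G with E→· removed — back-door holds.
P(P|do(E)) = P(P|E) — no adjustment needed.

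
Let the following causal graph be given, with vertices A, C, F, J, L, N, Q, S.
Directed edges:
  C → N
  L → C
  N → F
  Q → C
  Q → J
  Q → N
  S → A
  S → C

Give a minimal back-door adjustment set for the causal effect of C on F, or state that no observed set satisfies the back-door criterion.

C→F: minimal back-door set {Q}.

desc(C)\{C}={F,N}; candidates ⊆ {A,J,L,Q,S}.
size 0: {}; under {} C still reaches {A,F,J,L,N,Q,S} ∋ F.
{Q}: C⊥F given {Q} in G with C→· removed — back-door holds.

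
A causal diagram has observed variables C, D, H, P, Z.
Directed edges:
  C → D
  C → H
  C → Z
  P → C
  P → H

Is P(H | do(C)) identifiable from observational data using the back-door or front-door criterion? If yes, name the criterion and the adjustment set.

desc(C)\{C}={D,H,Z}; candidates ⊆ {P}.
size 0: {}; under {} C still reaches {H,P} ∋ H.
{P}: C⊥H given {P} in G with C→· removed — back-door holds.
P(H|do(C)) = Σ_{P} P(H|C,P)·P(P).

P(H|do(C)): backdoor, adjust for {P}.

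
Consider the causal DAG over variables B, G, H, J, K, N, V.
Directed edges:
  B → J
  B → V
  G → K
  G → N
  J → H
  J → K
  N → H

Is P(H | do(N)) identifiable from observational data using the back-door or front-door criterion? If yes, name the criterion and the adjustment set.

desc(N)\{N}={H}; candidates ⊆ {B,G,J,K,V}.
∅: N⊥H given ∅ in G with N→· removed — back-door holds.
P(H|do(N)) = P(H|N) — no adjustment needed.

P(H|do(N)): backdoor, adjust for ∅.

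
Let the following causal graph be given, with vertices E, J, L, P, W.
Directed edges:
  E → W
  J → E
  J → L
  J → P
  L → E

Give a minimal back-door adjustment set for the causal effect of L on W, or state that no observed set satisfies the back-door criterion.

desc(L)\{L}={E,W}; candidates ⊆ {J,P}.
size 0: {}; under {} L still reaches {E,J,P,W} ∋ W.
{J}: L⊥W given {J} in G with L→· removed — back-door holds.

L→W: minimal back-door set {J}.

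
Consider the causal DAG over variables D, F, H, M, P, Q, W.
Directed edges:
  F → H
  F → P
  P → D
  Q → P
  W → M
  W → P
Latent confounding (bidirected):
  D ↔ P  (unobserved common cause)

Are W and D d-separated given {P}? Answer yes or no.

No — W and D are d-connected given {P}.

Bayes-Ball from W | {P} reaches {D,F,H,M,Q}.
D ∈ reach(W|{P}) ⇒ W ⊥̸ D | {P}.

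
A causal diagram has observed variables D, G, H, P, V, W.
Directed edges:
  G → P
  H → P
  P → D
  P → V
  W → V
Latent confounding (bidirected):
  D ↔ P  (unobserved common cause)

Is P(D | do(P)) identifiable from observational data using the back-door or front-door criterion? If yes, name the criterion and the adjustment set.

P(D|do(P)): not identifiable (no BD/FD set).

desc(P)\{P}={D,V}; candidates ⊆ {G,H,W}.
P↔D: latent back-door arc(s) into P.
size 0: {}; under {} P still reaches {D,G,H} ∋ D.
size 1: {G}, {H}, {W}; under {G} P still reaches {D,H} ∋ D.
size 2: {G,H}, {G,W}, {H,W}; under {G,H} P still reaches {D} ∋ D.
P↔D cannot be blocked by any observed set — no back-door set.
No mediator lies on a directed P→…→D path.
Neither criterion identifies P(D|do(P)) in this graph.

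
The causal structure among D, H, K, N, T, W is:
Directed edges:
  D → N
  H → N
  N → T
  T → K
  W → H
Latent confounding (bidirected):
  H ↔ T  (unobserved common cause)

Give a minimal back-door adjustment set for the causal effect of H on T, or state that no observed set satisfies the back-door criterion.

desc(H)\{H}={K,N,T}; candidates ⊆ {D,W}.
H↔T: latent back-door arc(s) into H.
size 0: {}; under {} H still reaches {K,T,W} ∋ T.
size 1: {D}, {W}; under {D} H still reaches {K,T,W} ∋ T.
size 2: {D,W}; under {D,W} H still reaches {K,T} ∋ T.
H↔T cannot be blocked by any observed set — no back-door set.

H→T: no observed back-door set.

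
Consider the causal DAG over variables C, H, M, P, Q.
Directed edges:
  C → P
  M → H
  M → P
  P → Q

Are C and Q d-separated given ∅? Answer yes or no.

Bayes-Ball from C | ∅ reaches {P,Q}.
Q ∈ reach(C|∅) ⇒ C ⊥̸ Q | ∅.

No — C and Q are d-connected given ∅.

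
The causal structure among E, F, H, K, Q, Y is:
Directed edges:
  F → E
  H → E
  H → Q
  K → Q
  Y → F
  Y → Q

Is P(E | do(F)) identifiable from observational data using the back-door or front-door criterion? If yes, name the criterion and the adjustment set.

P(E|do(F)): backdoor, adjust for ∅.

desc(F)\{F}={E}; candidates ⊆ {H,K,Q,Y}.
∅: F⊥E given ∅ in G with F→· removed — back-door holds.
P(E|do(F)) = P(E|F) — no adjustment needed.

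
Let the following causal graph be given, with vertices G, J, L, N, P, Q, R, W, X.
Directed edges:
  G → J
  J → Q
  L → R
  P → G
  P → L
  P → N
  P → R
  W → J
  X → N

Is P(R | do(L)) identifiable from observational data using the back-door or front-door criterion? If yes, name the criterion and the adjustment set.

P(R|do(L)): backdoor, adjust for {P}.

desc(L)\{L}={R}; candidates ⊆ {G,J,N,P,Q,W,X}.
size 0: {}; under {} L still reaches {G,J,N,P,Q,R} ∋ R.
{P}: L⊥R given {P} in G with L→· removed — back-door holds.
P(R|do(L)) = Σ_{P} P(R|L,P)·P(P).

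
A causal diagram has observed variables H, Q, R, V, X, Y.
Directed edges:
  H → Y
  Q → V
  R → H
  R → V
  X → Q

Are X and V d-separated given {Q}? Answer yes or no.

Bayes-Ball from X | {Q} reaches ∅.
V ∉ reach(X|{Q}) ⇒ X ⊥ V | {Q}.

Yes — X ⊥ V | {Q}.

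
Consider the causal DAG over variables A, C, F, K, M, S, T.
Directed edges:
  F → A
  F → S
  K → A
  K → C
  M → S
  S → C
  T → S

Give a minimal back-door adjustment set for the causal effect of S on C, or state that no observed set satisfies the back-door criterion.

S→C: minimal back-door set ∅.

desc(S)\{S}={C}; candidates ⊆ {A,F,K,M,T}.
∅: S⊥C given ∅ in G with S→· removed — back-door holds.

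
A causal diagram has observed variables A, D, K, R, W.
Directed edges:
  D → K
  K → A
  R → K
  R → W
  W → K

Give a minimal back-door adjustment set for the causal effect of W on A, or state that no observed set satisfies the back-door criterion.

W→A: minimal back-door set {R}.

desc(W)\{W}={A,K}; candidates ⊆ {D,R}.
size 0: {}; under {} W still reaches {A,K,R} ∋ A.
{R}: W⊥A given {R} in G with W→· removed — back-door holds.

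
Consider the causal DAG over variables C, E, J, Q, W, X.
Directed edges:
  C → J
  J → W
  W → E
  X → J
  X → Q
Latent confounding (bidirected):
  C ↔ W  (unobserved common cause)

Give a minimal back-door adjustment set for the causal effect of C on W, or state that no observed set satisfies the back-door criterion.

desc(C)\{C}={E,J,W}; candidates ⊆ {Q,X}.
C↔W: latent back-door arc(s) into C.
size 0: {}; under {} C still reaches {E,W} ∋ W.
size 1: {Q}, {X}; under {Q} C still reaches {E,W} ∋ W.
size 2: {Q,X}; under {Q,X} C still reaches {E,W} ∋ W.
C↔W cannot be blocked by any observed set — no back-door set.

C→W: no observed back-door set.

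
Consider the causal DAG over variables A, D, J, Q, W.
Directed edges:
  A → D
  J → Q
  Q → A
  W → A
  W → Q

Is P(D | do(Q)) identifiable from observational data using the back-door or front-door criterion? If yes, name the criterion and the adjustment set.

P(D|do(Q)): backdoor, adjust for {W}.

desc(Q)\{Q}={A,D}; candidates ⊆ {J,W}.
size 0: {}; under {} Q still reaches {A,D,J,W} ∋ D.
{W}: Q⊥D given {W} in G with Q→· removed — back-door holds.
P(D|do(Q)) = Σ_{W} P(D|Q,W)·P(W).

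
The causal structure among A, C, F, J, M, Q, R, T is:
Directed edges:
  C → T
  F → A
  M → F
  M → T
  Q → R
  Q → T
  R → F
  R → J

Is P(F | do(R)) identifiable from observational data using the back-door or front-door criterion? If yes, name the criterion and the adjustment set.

desc(R)\{R}={A,F,J}; candidates ⊆ {C,M,Q,T}.
∅: R⊥F given ∅ in G with R→· removed — back-door holds.
P(F|do(R)) = P(F|R) — no adjustment needed.

P(F|do(R)): backdoor, adjust for ∅.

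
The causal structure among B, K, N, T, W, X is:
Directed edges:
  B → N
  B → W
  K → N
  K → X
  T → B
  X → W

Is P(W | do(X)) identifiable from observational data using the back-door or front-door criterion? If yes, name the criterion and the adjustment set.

desc(X)\{X}={W}; candidates ⊆ {B,K,N,T}.
∅: X⊥W given ∅ in G with X→· removed — back-door holds.
P(W|do(X)) = P(W|X) — no adjustment needed.

P(W|do(X)): backdoor, adjust for ∅.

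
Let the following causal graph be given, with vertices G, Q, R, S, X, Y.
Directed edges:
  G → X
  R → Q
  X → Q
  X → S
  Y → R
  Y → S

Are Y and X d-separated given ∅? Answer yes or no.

Bayes-Ball from Y | ∅ reaches {Q,R,S}.
X ∉ reach(Y|∅) ⇒ Y ⊥ X | ∅.

Yes — Y ⊥ X | ∅.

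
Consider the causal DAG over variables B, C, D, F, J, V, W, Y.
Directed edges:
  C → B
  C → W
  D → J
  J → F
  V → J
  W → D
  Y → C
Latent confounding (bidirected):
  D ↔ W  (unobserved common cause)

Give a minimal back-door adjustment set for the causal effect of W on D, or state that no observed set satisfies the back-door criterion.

desc(W)\{W}={D,F,J}; candidates ⊆ {B,C,V,Y}.
W↔D: latent back-door arc(s) into W.
size 0: {}; under {} W still reaches {B,C,D,F,J,Y} ∋ D.
size 1: {B}, {C}, {V} …(+1); under {B} W still reaches {C,D,F,J,Y} ∋ D.
size 2: {B,C}, {B,V}, {B,Y} …(+3); under {B,C} W still reaches {D,F,J} ∋ D.
W↔D cannot be blocked by any observed set — no back-door set.

W→D: no observed back-door set.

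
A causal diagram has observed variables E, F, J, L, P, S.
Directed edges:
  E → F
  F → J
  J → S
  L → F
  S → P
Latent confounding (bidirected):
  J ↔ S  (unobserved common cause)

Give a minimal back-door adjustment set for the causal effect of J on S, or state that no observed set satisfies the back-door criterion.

J→S: no observed back-door set.

desc(J)\{J}={P,S}; candidates ⊆ {E,F,L}.
J↔S: latent back-door arc(s) into J.
size 0: {}; under {} J still reaches {E,F,L,P,S} ∋ S.
size 1: {E}, {F}, {L}; under {E} J still reaches {F,L,P,S} ∋ S.
size 2: {E,F}, {E,L}, {F,L}; under {E,F} J still reaches {P,S} ∋ S.
J↔S cannot be blocked by any observed set — no back-door set.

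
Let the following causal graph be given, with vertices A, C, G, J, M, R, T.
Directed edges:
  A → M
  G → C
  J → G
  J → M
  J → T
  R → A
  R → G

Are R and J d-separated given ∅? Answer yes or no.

Bayes-Ball from R | ∅ reaches {A,C,G,M}.
J ∉ reach(R|∅) ⇒ R ⊥ J | ∅.

Yes — R ⊥ J | ∅.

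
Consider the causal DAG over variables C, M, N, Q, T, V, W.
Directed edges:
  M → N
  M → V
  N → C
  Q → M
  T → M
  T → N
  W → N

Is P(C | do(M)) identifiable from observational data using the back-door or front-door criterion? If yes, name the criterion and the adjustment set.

P(C|do(M)): backdoor, adjust for {T}.

desc(M)\{M}={C,N,V}; candidates ⊆ {Q,T,W}.
size 0: {}; under {} M still reaches {C,N,Q,T} ∋ C.
{T}: M⊥C given {T} in G with M→· removed — back-door holds.
P(C|do(M)) = Σ_{T} P(C|M,T)·P(T).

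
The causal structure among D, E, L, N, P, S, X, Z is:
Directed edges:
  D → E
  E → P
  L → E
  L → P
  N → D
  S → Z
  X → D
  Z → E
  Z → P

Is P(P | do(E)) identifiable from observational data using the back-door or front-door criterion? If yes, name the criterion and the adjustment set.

desc(E)\{E}={P}; candidates ⊆ {D,L,N,S,X,Z}.
size 0: {}; under {} E still reaches {D,L,N,P,S,X,Z} ∋ P.
size 1: {D}, {L}, {N} …(+3); under {D} E still reaches {L,P,S,Z} ∋ P.
{L,Z}: E⊥P given {L,Z} in G with E→· removed — back-door holds.
P(P|do(E)) = Σ_{L,Z} P(P|E,L,Z)·P(L,Z).

P(P|do(E)): backdoor, adjust for {L, Z}.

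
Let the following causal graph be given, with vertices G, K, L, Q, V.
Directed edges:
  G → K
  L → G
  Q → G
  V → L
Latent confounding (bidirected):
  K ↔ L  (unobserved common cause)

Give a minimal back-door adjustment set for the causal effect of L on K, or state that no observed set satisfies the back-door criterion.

L→K: no observed back-door set.

desc(L)\{L}={G,K}; candidates ⊆ {Q,V}.
L↔K: latent back-door arc(s) into L.
size 0: {}; under {} L still reaches {K,V} ∋ K.
size 1: {Q}, {V}; under {Q} L still reaches {K,V} ∋ K.
size 2: {Q,V}; under {Q,V} L still reaches {K} ∋ K.
L↔K cannot be blocked by any observed set — no back-door set.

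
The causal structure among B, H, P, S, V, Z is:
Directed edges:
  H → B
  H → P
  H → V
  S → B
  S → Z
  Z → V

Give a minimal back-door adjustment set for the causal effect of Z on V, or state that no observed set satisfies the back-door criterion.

Z→V: minimal back-door set ∅.

desc(Z)\{Z}={V}; candidates ⊆ {B,H,P,S}.
∅: Z⊥V given ∅ in G with Z→· removed — back-door holds.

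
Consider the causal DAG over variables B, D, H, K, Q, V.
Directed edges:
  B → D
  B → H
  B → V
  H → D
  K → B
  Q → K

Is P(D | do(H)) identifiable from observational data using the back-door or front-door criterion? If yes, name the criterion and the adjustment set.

desc(H)\{H}={D}; candidates ⊆ {B,K,Q,V}.
size 0: {}; under {} H still reaches {B,D,K,Q,V} ∋ D.
{B}: H⊥D given {B} in G with H→· removed — back-door holds.
P(D|do(H)) = Σ_{B} P(D|H,B)·P(B).

P(D|do(H)): backdoor, adjust for {B}.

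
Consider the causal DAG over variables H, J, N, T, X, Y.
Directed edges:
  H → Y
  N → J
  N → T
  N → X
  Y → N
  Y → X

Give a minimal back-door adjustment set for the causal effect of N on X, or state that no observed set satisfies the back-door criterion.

desc(N)\{N}={J,T,X}; candidates ⊆ {H,Y}.
size 0: {}; under {} N still reaches {H,X,Y} ∋ X.
{Y}: N⊥X given {Y} in G with N→· removed — back-door holds.

N→X: minimal back-door set {Y}.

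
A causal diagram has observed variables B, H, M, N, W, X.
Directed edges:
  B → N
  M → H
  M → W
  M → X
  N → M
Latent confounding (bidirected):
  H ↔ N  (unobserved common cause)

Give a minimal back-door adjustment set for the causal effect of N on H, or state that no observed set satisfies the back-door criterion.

N→H: no observed back-door set.

desc(N)\{N}={H,M,W,X}; candidates ⊆ {B}.
N↔H: latent back-door arc(s) into N.
size 0: {}; under {} N still reaches {B,H} ∋ H.
size 1: {B}; under {B} N still reaches {H} ∋ H.
N↔H cannot be blocked by any observed set — no back-door set.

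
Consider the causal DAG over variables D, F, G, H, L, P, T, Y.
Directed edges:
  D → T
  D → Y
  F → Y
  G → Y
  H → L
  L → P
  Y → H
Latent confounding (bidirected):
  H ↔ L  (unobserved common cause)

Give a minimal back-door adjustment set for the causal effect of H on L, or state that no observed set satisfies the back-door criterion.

desc(H)\{H}={L,P}; candidates ⊆ {D,F,G,T,Y}.
H↔L: latent back-door arc(s) into H.
size 0: {}; under {} H still reaches {D,F,G,L,P,T,Y} ∋ L.
size 1: {D}, {F}, {G} …(+2); under {D} H still reaches {F,G,L,P,Y} ∋ L.
size 2: {D,F}, {D,G}, {D,T} …(+7); under {D,F} H still reaches {G,L,P,Y} ∋ L.
H↔L cannot be blocked by any observed set — no back-door set.

H→L: no observed back-door set.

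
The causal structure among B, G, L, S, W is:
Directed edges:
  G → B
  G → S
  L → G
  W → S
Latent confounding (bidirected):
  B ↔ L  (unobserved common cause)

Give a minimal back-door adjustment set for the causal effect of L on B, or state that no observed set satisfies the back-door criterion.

L→B: no observed back-door set.

desc(L)\{L}={B,G,S}; candidates ⊆ {W}.
L↔B: latent back-door arc(s) into L.
size 0: {}; under {} L still reaches {B} ∋ B.
size 1: {W}; under {W} L still reaches {B} ∋ B.
L↔B cannot be blocked by any observed set — no back-door set.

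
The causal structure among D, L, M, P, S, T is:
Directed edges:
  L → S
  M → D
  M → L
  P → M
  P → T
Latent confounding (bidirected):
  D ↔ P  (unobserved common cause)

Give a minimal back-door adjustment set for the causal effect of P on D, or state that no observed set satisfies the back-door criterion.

P→D: no observed back-door set.

desc(P)\{P}={D,L,M,S,T}; candidates ⊆ {—}.
P↔D: latent back-door arc(s) into P.
size 0: {}; under {} P still reaches {D} ∋ D.
P↔D cannot be blocked by any observed set — no back-door set.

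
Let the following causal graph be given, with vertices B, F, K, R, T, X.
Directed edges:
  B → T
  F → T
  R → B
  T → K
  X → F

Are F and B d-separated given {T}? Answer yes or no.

No — F and B are d-connected given {T}.

Bayes-Ball from F | {T} reaches {B,R,X}.
B ∈ reach(F|{T}) ⇒ F ⊥̸ B | {T}.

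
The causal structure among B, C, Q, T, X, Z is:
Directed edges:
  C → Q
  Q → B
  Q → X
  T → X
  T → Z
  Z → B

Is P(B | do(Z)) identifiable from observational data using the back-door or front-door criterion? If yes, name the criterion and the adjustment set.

desc(Z)\{Z}={B}; candidates ⊆ {C,Q,T,X}.
∅: Z⊥B given ∅ in G with Z→· removed — back-door holds.
P(B|do(Z)) = P(B|Z) — no adjustment needed.

P(B|do(Z)): backdoor, adjust for ∅.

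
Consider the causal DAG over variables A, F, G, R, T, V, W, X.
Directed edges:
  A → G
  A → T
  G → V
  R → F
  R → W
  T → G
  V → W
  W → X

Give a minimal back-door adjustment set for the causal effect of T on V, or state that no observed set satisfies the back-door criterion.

desc(T)\{T}={G,V,W,X}; candidates ⊆ {A,F,R}.
size 0: {}; under {} T still reaches {A,G,V,W,X} ∋ V.
{A}: T⊥V given {A} in G with T→· removed — back-door holds.

T→V: minimal back-door set {A}.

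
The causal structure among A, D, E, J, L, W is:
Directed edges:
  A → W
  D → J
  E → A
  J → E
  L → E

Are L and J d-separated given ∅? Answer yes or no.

Bayes-Ball from L | ∅ reaches {A,E,W}.
J ∉ reach(L|∅) ⇒ L ⊥ J | ∅.

Yes — L ⊥ J | ∅.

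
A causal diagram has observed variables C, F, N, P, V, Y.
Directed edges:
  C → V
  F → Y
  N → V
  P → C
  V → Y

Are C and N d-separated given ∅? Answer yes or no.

Yes — C ⊥ N | ∅.

Bayes-Ball from C | ∅ reaches {P,V,Y}.
N ∉ reach(C|∅) ⇒ C ⊥ N | ∅.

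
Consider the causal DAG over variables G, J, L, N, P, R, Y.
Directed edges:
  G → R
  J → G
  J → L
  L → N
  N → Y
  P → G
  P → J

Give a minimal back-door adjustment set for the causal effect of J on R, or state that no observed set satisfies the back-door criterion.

J→R: minimal back-door set {P}.

desc(J)\{J}={G,L,N,R,Y}; candidates ⊆ {P}.
size 0: {}; under {} J still reaches {G,P,R} ∋ R.
{P}: J⊥R given {P} in G with J→· removed — back-door holds.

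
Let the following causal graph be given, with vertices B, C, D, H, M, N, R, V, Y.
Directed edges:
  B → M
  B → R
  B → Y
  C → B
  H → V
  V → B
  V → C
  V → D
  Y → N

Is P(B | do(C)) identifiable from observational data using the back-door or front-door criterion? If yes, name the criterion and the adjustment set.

P(B|do(C)): backdoor, adjust for {V}.

desc(C)\{C}={B,M,N,R,Y}; candidates ⊆ {D,H,V}.
size 0: {}; under {} C still reaches {B,D,H,M,N,R,V,Y} ∋ B.
{V}: C⊥B given {V} in G with C→· removed — back-door holds.
P(B|do(C)) = Σ_{V} P(B|C,V)·P(V).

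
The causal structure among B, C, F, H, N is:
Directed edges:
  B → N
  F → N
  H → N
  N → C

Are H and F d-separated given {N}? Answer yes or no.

No — H and F are d-connected given {N}.

Bayes-Ball from H | {N} reaches {B,F}.
F ∈ reach(H|{N}) ⇒ H ⊥̸ F | {N}.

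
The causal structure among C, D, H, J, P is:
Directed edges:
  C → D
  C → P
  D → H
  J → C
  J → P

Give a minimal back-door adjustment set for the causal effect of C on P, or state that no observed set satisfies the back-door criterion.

C→P: minimal back-door set {J}.

desc(C)\{C}={D,H,P}; candidates ⊆ {J}.
size 0: {}; under {} C still reaches {J,P} ∋ P.
{J}: C⊥P given {J} in G with C→· removed — back-door holds.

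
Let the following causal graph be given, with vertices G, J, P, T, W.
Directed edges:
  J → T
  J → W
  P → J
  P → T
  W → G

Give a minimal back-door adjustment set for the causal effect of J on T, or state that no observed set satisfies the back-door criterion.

desc(J)\{J}={G,T,W}; candidates ⊆ {P}.
size 0: {}; under {} J still reaches {P,T} ∋ T.
{P}: J⊥T given {P} in G with J→· removed — back-door holds.

J→T: minimal back-door set {P}.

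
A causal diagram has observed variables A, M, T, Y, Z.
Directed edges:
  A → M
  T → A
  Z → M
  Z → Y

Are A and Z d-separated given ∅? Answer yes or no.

Bayes-Ball from A | ∅ reaches {M,T}.
Z ∉ reach(A|∅) ⇒ A ⊥ Z | ∅.

Yes — A ⊥ Z | ∅.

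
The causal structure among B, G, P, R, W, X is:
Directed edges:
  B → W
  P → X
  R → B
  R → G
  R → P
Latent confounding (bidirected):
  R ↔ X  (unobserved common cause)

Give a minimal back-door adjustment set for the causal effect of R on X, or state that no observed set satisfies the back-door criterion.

R→X: no observed back-door set.

desc(R)\{R}={B,G,P,W,X}; candidates ⊆ {—}.
R↔X: latent back-door arc(s) into R.
size 0: {}; under {} R still reaches {X} ∋ X.
R↔X cannot be blocked by any observed set — no back-door set.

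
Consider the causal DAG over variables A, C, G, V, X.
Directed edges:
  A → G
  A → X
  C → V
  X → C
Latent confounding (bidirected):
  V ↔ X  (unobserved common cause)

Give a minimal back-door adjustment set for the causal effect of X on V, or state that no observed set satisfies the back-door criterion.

X→V: no observed back-door set.

desc(X)\{X}={C,V}; candidates ⊆ {A,G}.
X↔V: latent back-door arc(s) into X.
size 0: {}; under {} X still reaches {A,G,V} ∋ V.
size 1: {A}, {G}; under {A} X still reaches {V} ∋ V.
size 2: {A,G}; under {A,G} X still reaches {V} ∋ V.
X↔V cannot be blocked by any observed set — no back-door set.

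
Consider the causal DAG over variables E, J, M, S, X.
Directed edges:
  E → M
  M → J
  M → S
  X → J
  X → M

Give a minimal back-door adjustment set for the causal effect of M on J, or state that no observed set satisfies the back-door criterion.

desc(M)\{M}={J,S}; candidates ⊆ {E,X}.
size 0: {}; under {} M still reaches {E,J,X} ∋ J.
{X}: M⊥J given {X} in G with M→· removed — back-door holds.

M→J: minimal back-door set {X}.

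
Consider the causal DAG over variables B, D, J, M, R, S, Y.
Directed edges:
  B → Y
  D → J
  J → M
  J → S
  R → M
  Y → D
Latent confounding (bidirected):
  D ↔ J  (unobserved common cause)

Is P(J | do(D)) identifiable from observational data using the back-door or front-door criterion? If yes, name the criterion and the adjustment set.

P(J|do(D)): not identifiable (no BD/FD set).

desc(D)\{D}={J,M,S}; candidates ⊆ {B,R,Y}.
D↔J: latent back-door arc(s) into D.
size 0: {}; under {} D still reaches {B,J,M,S,Y} ∋ J.
size 1: {B}, {R}, {Y}; under {B} D still reaches {J,M,S,Y} ∋ J.
size 2: {B,R}, {B,Y}, {R,Y}; under {B,R} D still reaches {J,M,S,Y} ∋ J.
D↔J cannot be blocked by any observed set — no back-door set.
No mediator lies on a directed D→…→J path.
Neither criterion identifies P(J|do(D)) in this graph.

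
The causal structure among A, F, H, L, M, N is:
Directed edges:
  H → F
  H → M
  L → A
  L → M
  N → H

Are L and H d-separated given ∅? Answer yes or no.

Yes — L ⊥ H | ∅.

Bayes-Ball from L | ∅ reaches {A,M}.
H ∉ reach(L|∅) ⇒ L ⊥ H | ∅.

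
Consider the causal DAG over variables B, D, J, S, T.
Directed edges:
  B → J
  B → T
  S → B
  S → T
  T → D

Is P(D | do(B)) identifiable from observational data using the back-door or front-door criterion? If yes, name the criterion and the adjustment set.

P(D|do(B)): backdoor, adjust for {S}.

desc(B)\{B}={D,J,T}; candidates ⊆ {S}.
size 0: {}; under {} B still reaches {D,S,T} ∋ D.
{S}: B⊥D given {S} in G with B→· removed — back-door holds.
P(D|do(B)) = Σ_{S} P(D|B,S)·P(S).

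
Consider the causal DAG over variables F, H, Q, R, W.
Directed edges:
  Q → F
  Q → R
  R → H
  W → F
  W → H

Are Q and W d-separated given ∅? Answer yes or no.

Yes — Q ⊥ W | ∅.

Bayes-Ball from Q | ∅ reaches {F,H,R}.
W ∉ reach(Q|∅) ⇒ Q ⊥ W | ∅.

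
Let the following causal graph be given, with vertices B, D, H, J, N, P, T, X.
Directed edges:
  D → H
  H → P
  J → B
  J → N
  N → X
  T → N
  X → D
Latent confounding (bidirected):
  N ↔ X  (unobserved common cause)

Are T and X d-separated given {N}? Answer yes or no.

No — T and X are d-connected given {N}.

Bayes-Ball from T | {N} reaches {B,D,H,J,P,X}.
X ∈ reach(T|{N}) ⇒ T ⊥̸ X | {N}.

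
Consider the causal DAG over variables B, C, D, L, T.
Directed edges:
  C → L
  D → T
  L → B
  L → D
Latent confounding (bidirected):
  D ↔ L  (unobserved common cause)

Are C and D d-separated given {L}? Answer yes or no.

Bayes-Ball from C | {L} reaches {D,T}.
D ∈ reach(C|{L}) ⇒ C ⊥̸ D | {L}.

No — C and D are d-connected given {L}.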